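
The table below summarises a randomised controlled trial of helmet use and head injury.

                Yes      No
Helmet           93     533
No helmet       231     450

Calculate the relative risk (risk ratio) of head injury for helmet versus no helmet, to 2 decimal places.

Cells: a = 93, b = 533, c = 231, d = 450.
Risk in exposed = 93/626 = 0.14856; risk in unexposed = 231/681 = 0.33921.
RR = 0.14856 / 0.33921 = 0.43797
The risk is 56% lower among the exposed than among the unexposed.

0.44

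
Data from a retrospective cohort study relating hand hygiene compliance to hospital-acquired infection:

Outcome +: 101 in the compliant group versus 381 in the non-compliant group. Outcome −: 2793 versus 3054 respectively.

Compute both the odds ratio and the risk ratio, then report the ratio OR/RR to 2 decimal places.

From the description: a = 101, b = 2793, c = 381, d = 3054.
OR = (101·3054)/(2793·381) = 308454/1064133 = 0.28986
Risk in exposed = 101/2894 = 0.03490; risk in unexposed = 381/3435 = 0.11092; RR = 0.31465
OR/RR = 0.28986 / 0.31465 = 0.92123
The outcome is not rare, so the OR lies further from 1 than the RR.

0.92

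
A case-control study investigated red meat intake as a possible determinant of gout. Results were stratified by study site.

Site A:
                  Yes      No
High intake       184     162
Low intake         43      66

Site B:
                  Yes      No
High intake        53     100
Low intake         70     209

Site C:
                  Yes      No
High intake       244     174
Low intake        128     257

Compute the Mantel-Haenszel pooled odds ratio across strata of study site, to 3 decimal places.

OR_MH = Σ(aᵢdᵢ/nᵢ) / Σ(bᵢcᵢ/nᵢ), where nᵢ is the stratum total.
Stratum 1 (Site A): n = 455; a·d/n = 184·66/455 = 26.6901; b·c/n = 162·43/455 = 15.3099
Stratum 2 (Site B): n = 432; a·d/n = 53·209/432 = 25.6412; b·c/n = 100·70/432 = 16.2037
Stratum 3 (Site C): n = 803; a·d/n = 244·257/803 = 78.0922; b·c/n = 174·128/803 = 27.7360
OR_MH = (26.6901 + 25.6412 + 78.0922) / (15.3099 + 16.2037 + 27.7360) = 130.4235 / 59.2496 = 2.20126

2.201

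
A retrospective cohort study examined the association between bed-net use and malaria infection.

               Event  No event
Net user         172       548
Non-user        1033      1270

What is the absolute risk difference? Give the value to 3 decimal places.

-0.210

Cells: a = 172, b = 548, c = 1033, d = 1270.
Risk in exposed = 172/720 = 0.238889; risk in unexposed = 1033/2303 = 0.448545.
Risk difference = 0.238889 − 0.448545 = -0.209656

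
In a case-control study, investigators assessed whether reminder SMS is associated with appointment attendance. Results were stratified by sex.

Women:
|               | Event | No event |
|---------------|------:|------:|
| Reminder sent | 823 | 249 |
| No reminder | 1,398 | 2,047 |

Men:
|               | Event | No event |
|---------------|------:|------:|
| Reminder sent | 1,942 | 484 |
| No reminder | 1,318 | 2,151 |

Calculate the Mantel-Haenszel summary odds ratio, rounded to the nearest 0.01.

5.84

OR_MH = Σ(aᵢdᵢ/nᵢ) / Σ(bᵢcᵢ/nᵢ), where nᵢ is the stratum total.
Stratum 1 (Women): n = 4517; a·d/n = 823·2047/4517 = 372.9646; b·c/n = 249·1398/4517 = 77.0649
Stratum 2 (Men): n = 5895; a·d/n = 1942·2151/5895 = 708.6076; b·c/n = 484·1318/5895 = 108.2124
OR_MH = (372.9646 + 708.6076) / (77.0649 + 108.2124) = 1081.5722 / 185.2772 = 5.83759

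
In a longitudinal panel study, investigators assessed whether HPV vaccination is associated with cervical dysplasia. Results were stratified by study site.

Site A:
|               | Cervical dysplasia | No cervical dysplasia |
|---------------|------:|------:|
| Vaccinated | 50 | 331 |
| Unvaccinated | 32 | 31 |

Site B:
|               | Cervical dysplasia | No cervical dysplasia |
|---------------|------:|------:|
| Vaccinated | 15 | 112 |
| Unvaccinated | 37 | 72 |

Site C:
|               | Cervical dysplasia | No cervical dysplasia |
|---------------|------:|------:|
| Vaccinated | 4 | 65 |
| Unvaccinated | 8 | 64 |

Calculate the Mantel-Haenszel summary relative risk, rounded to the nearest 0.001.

0.313

RR_MH = Σ(aᵢ·n₀ᵢ/nᵢ) / Σ(cᵢ·n₁ᵢ/nᵢ), with n₁ᵢ = aᵢ+bᵢ (exposed), n₀ᵢ = cᵢ+dᵢ (unexposed), nᵢ = n₁ᵢ+n₀ᵢ.
Stratum 1 (Site A): n₁ = 381, n₀ = 63, n = 444; a·n₀/n = 50·63/444 = 7.0946; c·n₁/n = 32·381/444 = 27.4595
Stratum 2 (Site B): n₁ = 127, n₀ = 109, n = 236; a·n₀/n = 15·109/236 = 6.9280; c·n₁/n = 37·127/236 = 19.9110
Stratum 3 (Site C): n₁ = 69, n₀ = 72, n = 141; a·n₀/n = 4·72/141 = 2.0426; c·n₁/n = 8·69/141 = 3.9149
RR_MH = (7.0946 + 6.9280 + 2.0426) / (27.4595 + 19.9110 + 3.9149) = 16.0651 / 51.2854 = 0.31325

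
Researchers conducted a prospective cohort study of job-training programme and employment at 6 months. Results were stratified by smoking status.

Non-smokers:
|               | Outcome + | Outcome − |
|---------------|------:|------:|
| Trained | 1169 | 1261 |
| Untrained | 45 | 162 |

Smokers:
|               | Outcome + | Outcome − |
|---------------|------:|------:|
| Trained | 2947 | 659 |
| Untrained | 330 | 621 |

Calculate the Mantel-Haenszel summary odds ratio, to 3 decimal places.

6.837

OR_MH = Σ(aᵢdᵢ/nᵢ) / Σ(bᵢcᵢ/nᵢ), where nᵢ is the stratum total.
Stratum 1 (Non-smokers): n = 2637; a·d/n = 1169·162/2637 = 71.8157; b·c/n = 1261·45/2637 = 21.5188
Stratum 2 (Smokers): n = 4557; a·d/n = 2947·621/4557 = 401.5991; b·c/n = 659·330/4557 = 47.7222
OR_MH = (71.8157 + 401.5991) / (21.5188 + 47.7222) = 473.4148 / 69.2410 = 6.83721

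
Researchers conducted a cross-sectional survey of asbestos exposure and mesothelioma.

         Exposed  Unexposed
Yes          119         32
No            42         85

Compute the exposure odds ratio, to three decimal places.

Reading the table with exposure as columns: a = 119 (Exposed, case), b = 42 (Exposed, non-case), c = 32 (Unexposed, case), d = 85.
OR = (a·d)/(b·c) = (119 × 85) / (42 × 32) = 10115 / 1344 = 7.52604
The odds of mesothelioma are about 7.53 times as high in the exposed group.

7.526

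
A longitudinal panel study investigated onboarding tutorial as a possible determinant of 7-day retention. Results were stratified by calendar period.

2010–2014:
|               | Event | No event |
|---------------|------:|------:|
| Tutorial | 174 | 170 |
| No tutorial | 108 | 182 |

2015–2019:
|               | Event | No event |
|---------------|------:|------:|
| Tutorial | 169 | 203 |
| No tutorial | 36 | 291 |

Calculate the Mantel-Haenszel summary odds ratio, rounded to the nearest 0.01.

OR_MH = Σ(aᵢdᵢ/nᵢ) / Σ(bᵢcᵢ/nᵢ), where nᵢ is the stratum total.
Stratum 1 (2010–2014): n = 634; a·d/n = 174·182/634 = 49.9495; b·c/n = 170·108/634 = 28.9590
Stratum 2 (2015–2019): n = 699; a·d/n = 169·291/699 = 70.3562; b·c/n = 203·36/699 = 10.4549
OR_MH = (49.9495 + 70.3562) / (28.9590 + 10.4549) = 120.3057 / 39.4139 = 3.05237

3.05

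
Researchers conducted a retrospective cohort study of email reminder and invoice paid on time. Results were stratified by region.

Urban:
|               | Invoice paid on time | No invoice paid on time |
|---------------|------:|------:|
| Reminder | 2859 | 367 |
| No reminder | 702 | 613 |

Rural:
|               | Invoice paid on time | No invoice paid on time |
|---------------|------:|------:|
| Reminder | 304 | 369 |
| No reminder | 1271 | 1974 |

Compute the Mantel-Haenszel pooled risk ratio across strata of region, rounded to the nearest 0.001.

RR_MH = Σ(aᵢ·n₀ᵢ/nᵢ) / Σ(cᵢ·n₁ᵢ/nᵢ), with n₁ᵢ = aᵢ+bᵢ (exposed), n₀ᵢ = cᵢ+dᵢ (unexposed), nᵢ = n₁ᵢ+n₀ᵢ.
Stratum 1 (Urban): n₁ = 3226, n₀ = 1315, n = 4541; a·n₀/n = 2859·1315/4541 = 827.9201; c·n₁/n = 702·3226/4541 = 498.7122
Stratum 2 (Rural): n₁ = 673, n₀ = 3245, n = 3918; a·n₀/n = 304·3245/3918 = 251.7815; c·n₁/n = 1271·673/3918 = 218.3213
RR_MH = (827.9201 + 251.7815) / (498.7122 + 218.3213) = 1079.7016 / 717.0335 = 1.50579

1.506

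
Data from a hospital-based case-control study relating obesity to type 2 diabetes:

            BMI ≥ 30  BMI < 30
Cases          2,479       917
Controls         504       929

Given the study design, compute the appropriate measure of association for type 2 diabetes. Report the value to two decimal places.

Reading the table with exposure as columns: a = 2479 (BMI ≥ 30, case), b = 504 (BMI ≥ 30, non-case), c = 917 (BMI < 30, case), d = 929.
This is a hospital-based case-control study: participants were sampled on outcome status, so risks in the source population cannot be estimated directly — relative risk is not valid here. The odds ratio is the appropriate measure.
OR = (a·d)/(b·c) = (2479 × 929) / (504 × 917) = 2302991 / 462168 = 4.98302

4.98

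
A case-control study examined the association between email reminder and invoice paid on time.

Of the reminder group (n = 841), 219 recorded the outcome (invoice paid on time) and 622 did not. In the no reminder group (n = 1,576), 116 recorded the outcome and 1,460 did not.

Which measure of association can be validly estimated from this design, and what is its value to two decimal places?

From the description: a = 219, b = 622, c = 116, d = 1460.
This is a case-control study: participants were sampled on outcome status, so risks in the source population cannot be estimated directly — relative risk is not valid here. The odds ratio is the appropriate measure.
OR = (a·d)/(b·c) = (219 × 1460) / (622 × 116) = 319740 / 72152 = 4.43148

4.43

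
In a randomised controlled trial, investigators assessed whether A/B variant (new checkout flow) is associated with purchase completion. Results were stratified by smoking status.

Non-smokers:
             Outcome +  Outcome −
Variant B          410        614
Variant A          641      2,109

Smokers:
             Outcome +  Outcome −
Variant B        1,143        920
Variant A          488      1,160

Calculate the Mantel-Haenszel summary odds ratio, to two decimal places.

2.60

OR_MH = Σ(aᵢdᵢ/nᵢ) / Σ(bᵢcᵢ/nᵢ), where nᵢ is the stratum total.
Stratum 1 (Non-smokers): n = 3774; a·d/n = 410·2109/3774 = 229.1176; b·c/n = 614·641/3774 = 104.2856
Stratum 2 (Smokers): n = 3711; a·d/n = 1143·1160/3711 = 357.2838; b·c/n = 920·488/3711 = 120.9809
OR_MH = (229.1176 + 357.2838) / (104.2856 + 120.9809) = 586.4014 / 225.2665 = 2.60315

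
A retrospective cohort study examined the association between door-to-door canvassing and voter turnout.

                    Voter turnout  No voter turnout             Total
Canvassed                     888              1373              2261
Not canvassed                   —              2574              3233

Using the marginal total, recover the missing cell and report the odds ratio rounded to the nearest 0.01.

The missing cell is in the unexposed row: 3233 − 2574 = 659.
So a = 888, b = 1373, c = 659, d = 2574.
OR = (a·d)/(b·c) = (888 × 2574) / (1373 × 659) = 2285712 / 904807 = 2.52619

2.53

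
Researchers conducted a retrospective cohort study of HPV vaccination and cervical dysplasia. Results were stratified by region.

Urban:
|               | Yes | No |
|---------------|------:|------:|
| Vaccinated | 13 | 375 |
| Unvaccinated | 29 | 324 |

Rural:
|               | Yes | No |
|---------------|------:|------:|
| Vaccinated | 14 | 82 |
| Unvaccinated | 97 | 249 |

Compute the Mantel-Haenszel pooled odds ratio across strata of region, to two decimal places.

OR_MH = Σ(aᵢdᵢ/nᵢ) / Σ(bᵢcᵢ/nᵢ), where nᵢ is the stratum total.
Stratum 1 (Urban): n = 741; a·d/n = 13·324/741 = 5.6842; b·c/n = 375·29/741 = 14.6761
Stratum 2 (Rural): n = 442; a·d/n = 14·249/442 = 7.8869; b·c/n = 82·97/442 = 17.9955
OR_MH = (5.6842 + 7.8869) / (14.6761 + 17.9955) = 13.5711 / 32.6716 = 0.41538

0.42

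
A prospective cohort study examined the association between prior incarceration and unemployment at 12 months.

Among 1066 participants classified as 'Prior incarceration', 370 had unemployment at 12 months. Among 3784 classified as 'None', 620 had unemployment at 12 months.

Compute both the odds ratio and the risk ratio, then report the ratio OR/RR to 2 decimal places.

1.28

From the description: a = 370, b = 696, c = 620, d = 3164.
OR = (370·3164)/(696·620) = 1170680/431520 = 2.71292
Risk in exposed = 370/1066 = 0.34709; risk in unexposed = 620/3784 = 0.16385; RR = 2.11838
OR/RR = 2.71292 / 2.11838 = 1.28066
The outcome is not rare, so the OR lies further from 1 than the RR.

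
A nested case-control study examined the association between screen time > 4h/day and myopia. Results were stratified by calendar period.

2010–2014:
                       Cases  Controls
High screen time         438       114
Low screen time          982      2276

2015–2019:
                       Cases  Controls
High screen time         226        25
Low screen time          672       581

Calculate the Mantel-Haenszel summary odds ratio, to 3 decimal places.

8.605

OR_MH = Σ(aᵢdᵢ/nᵢ) / Σ(bᵢcᵢ/nᵢ), where nᵢ is the stratum total.
Stratum 1 (2010–2014): n = 3810; a·d/n = 438·2276/3810 = 261.6504; b·c/n = 114·982/3810 = 29.3827
Stratum 2 (2015–2019): n = 1504; a·d/n = 226·581/1504 = 87.3045; b·c/n = 25·672/1504 = 11.1702
OR_MH = (261.6504 + 87.3045) / (29.3827 + 11.1702) = 348.9549 / 40.5529 = 8.60493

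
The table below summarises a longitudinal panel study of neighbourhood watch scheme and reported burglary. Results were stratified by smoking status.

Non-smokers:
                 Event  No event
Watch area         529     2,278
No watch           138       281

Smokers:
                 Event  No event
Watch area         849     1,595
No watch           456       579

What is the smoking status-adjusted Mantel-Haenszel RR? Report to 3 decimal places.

RR_MH = Σ(aᵢ·n₀ᵢ/nᵢ) / Σ(cᵢ·n₁ᵢ/nᵢ), with n₁ᵢ = aᵢ+bᵢ (exposed), n₀ᵢ = cᵢ+dᵢ (unexposed), nᵢ = n₁ᵢ+n₀ᵢ.
Stratum 1 (Non-smokers): n₁ = 2807, n₀ = 419, n = 3226; a·n₀/n = 529·419/3226 = 68.7077; c·n₁/n = 138·2807/3226 = 120.0763
Stratum 2 (Smokers): n₁ = 2444, n₀ = 1035, n = 3479; a·n₀/n = 849·1035/3479 = 252.5769; c·n₁/n = 456·2444/3479 = 320.3403
RR_MH = (68.7077 + 252.5769) / (120.0763 + 320.3403) = 321.2846 / 440.4166 = 0.72950

0.730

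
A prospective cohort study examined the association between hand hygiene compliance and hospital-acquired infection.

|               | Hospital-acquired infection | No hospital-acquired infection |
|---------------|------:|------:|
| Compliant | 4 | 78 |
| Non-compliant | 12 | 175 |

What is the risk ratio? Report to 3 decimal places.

0.760

Cells: a = 4, b = 78, c = 12, d = 175.
Risk in exposed = 4/82 = 0.04878; risk in unexposed = 12/187 = 0.06417.
RR = 0.04878 / 0.06417 = 0.76016
The risk is 24% lower among the exposed than among the unexposed.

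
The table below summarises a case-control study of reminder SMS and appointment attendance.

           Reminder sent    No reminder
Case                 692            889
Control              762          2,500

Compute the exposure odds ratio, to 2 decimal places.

Reading the table with exposure as columns: a = 692 (Reminder sent, case), b = 762 (Reminder sent, non-case), c = 889 (No reminder, case), d = 2500.
OR = (a·d)/(b·c) = (692 × 2500) / (762 × 889) = 1730000 / 677418 = 2.55381
The odds of appointment attendance are about 2.55 times as high in the reminder sent group.

2.55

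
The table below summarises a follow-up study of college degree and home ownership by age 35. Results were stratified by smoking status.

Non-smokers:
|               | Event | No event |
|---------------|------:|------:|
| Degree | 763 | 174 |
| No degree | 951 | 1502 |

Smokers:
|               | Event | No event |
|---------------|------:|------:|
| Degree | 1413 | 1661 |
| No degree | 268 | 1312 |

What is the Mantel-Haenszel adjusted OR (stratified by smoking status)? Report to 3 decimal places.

OR_MH = Σ(aᵢdᵢ/nᵢ) / Σ(bᵢcᵢ/nᵢ), where nᵢ is the stratum total.
Stratum 1 (Non-smokers): n = 3390; a·d/n = 763·1502/3390 = 338.0608; b·c/n = 174·951/3390 = 48.8124
Stratum 2 (Smokers): n = 4654; a·d/n = 1413·1312/4654 = 398.3361; b·c/n = 1661·268/4654 = 95.6485
OR_MH = (338.0608 + 398.3361) / (48.8124 + 95.6485) = 736.3968 / 144.4609 = 5.09755

5.098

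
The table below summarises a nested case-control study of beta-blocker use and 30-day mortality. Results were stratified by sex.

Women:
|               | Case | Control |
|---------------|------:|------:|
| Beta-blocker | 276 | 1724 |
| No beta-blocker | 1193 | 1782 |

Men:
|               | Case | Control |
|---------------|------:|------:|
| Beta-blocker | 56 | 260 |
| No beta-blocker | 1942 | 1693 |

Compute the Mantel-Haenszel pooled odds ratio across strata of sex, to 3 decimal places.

OR_MH = Σ(aᵢdᵢ/nᵢ) / Σ(bᵢcᵢ/nᵢ), where nᵢ is the stratum total.
Stratum 1 (Women): n = 4975; a·d/n = 276·1782/4975 = 98.8607; b·c/n = 1724·1193/4975 = 413.4135
Stratum 2 (Men): n = 3951; a·d/n = 56·1693/3951 = 23.9960; b·c/n = 260·1942/3951 = 127.7955
OR_MH = (98.8607 + 23.9960) / (413.4135 + 127.7955) = 122.8567 / 541.2090 = 0.22700

0.227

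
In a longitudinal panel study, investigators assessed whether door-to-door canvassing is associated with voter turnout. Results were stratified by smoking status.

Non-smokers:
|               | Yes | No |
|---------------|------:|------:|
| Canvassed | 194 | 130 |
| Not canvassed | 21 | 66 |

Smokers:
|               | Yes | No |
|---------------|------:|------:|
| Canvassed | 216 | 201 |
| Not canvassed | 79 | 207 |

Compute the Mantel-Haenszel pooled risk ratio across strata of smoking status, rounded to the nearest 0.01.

RR_MH = Σ(aᵢ·n₀ᵢ/nᵢ) / Σ(cᵢ·n₁ᵢ/nᵢ), with n₁ᵢ = aᵢ+bᵢ (exposed), n₀ᵢ = cᵢ+dᵢ (unexposed), nᵢ = n₁ᵢ+n₀ᵢ.
Stratum 1 (Non-smokers): n₁ = 324, n₀ = 87, n = 411; a·n₀/n = 194·87/411 = 41.0657; c·n₁/n = 21·324/411 = 16.5547
Stratum 2 (Smokers): n₁ = 417, n₀ = 286, n = 703; a·n₀/n = 216·286/703 = 87.8748; c·n₁/n = 79·417/703 = 46.8606
RR_MH = (41.0657 + 87.8748) / (16.5547 + 46.8606) = 128.9405 / 63.4153 = 2.03327

2.03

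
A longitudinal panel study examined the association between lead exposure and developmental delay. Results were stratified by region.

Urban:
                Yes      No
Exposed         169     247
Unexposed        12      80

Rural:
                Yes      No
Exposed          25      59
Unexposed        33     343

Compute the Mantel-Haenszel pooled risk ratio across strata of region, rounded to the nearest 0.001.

3.220

RR_MH = Σ(aᵢ·n₀ᵢ/nᵢ) / Σ(cᵢ·n₁ᵢ/nᵢ), with n₁ᵢ = aᵢ+bᵢ (exposed), n₀ᵢ = cᵢ+dᵢ (unexposed), nᵢ = n₁ᵢ+n₀ᵢ.
Stratum 1 (Urban): n₁ = 416, n₀ = 92, n = 508; a·n₀/n = 169·92/508 = 30.6063; c·n₁/n = 12·416/508 = 9.8268
Stratum 2 (Rural): n₁ = 84, n₀ = 376, n = 460; a·n₀/n = 25·376/460 = 20.4348; c·n₁/n = 33·84/460 = 6.0261
RR_MH = (30.6063 + 20.4348) / (9.8268 + 6.0261) = 51.0411 / 15.8529 = 3.21968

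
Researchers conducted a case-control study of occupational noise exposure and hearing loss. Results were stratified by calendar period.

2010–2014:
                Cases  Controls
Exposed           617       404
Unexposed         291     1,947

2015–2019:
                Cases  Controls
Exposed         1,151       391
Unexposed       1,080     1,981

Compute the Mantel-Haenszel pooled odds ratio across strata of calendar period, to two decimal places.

OR_MH = Σ(aᵢdᵢ/nᵢ) / Σ(bᵢcᵢ/nᵢ), where nᵢ is the stratum total.
Stratum 1 (2010–2014): n = 3259; a·d/n = 617·1947/3259 = 368.6097; b·c/n = 404·291/3259 = 36.0736
Stratum 2 (2015–2019): n = 4603; a·d/n = 1151·1981/4603 = 495.3576; b·c/n = 391·1080/4603 = 91.7402
OR_MH = (368.6097 + 495.3576) / (36.0736 + 91.7402) = 863.9673 / 127.8138 = 6.75958

6.76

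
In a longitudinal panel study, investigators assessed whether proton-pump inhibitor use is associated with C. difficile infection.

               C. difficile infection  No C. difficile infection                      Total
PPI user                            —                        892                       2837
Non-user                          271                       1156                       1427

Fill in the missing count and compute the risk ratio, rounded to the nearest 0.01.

The missing cell is in the exposed row: 2837 − 892 = 1945.
So a = 1945, b = 892, c = 271, d = 1156.
RR = [a/(a+b)] / [c/(c+d)] = (1945/2837) / (271/1427) = 0.68558/0.18991 = 3.61006

3.61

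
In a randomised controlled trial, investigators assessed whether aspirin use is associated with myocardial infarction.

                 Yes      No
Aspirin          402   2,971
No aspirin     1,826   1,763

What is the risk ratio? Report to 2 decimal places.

0.23

Cells: a = 402, b = 2971, c = 1826, d = 1763.
Risk in exposed = 402/3373 = 0.11918; risk in unexposed = 1826/3589 = 0.50878.
RR = 0.11918 / 0.50878 = 0.23425
The risk is 77% lower among the exposed than among the unexposed.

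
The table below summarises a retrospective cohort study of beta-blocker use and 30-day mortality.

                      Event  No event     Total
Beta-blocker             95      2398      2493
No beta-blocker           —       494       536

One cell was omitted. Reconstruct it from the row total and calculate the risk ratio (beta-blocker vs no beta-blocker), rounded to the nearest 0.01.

0.49

The missing cell is in the unexposed row: 536 − 494 = 42.
So a = 95, b = 2398, c = 42, d = 494.
RR = [a/(a+b)] / [c/(c+d)] = (95/2493) / (42/536) = 0.03811/0.07836 = 0.48631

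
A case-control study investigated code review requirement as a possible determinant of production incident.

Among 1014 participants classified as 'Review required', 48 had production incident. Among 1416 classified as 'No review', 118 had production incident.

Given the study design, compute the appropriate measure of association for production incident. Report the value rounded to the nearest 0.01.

From the description: a = 48, b = 966, c = 118, d = 1298.
This is a case-control study: participants were sampled on outcome status, so risks in the source population cannot be estimated directly — relative risk is not valid here. The odds ratio is the appropriate measure.
OR = (a·d)/(b·c) = (48 × 1298) / (966 × 118) = 62304 / 113988 = 0.54658

0.55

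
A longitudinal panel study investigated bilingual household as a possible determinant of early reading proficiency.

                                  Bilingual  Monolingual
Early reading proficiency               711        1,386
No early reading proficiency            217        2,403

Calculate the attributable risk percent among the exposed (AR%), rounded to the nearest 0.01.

52.26

Reading the table with exposure as columns: a = 711 (Bilingual, case), b = 217 (Bilingual, non-case), c = 1386 (Monolingual, case), d = 2403.
Risk in exposed = 711/928 = 0.76616; risk in unexposed = 1386/3789 = 0.36580.
RR = 0.76616/0.36580 = 2.09451
AR% = (RR − 1)/RR × 100 = (2.09451 − 1)/2.09451 × 100 = 52.2562%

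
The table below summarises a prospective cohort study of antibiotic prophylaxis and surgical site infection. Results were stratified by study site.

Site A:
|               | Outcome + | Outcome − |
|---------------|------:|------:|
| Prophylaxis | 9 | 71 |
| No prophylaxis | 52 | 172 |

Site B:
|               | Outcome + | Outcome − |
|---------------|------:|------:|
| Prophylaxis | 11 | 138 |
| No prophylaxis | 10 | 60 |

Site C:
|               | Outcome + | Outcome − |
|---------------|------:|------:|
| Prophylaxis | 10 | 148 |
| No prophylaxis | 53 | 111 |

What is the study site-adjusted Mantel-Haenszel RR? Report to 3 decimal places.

0.328

RR_MH = Σ(aᵢ·n₀ᵢ/nᵢ) / Σ(cᵢ·n₁ᵢ/nᵢ), with n₁ᵢ = aᵢ+bᵢ (exposed), n₀ᵢ = cᵢ+dᵢ (unexposed), nᵢ = n₁ᵢ+n₀ᵢ.
Stratum 1 (Site A): n₁ = 80, n₀ = 224, n = 304; a·n₀/n = 9·224/304 = 6.6316; c·n₁/n = 52·80/304 = 13.6842
Stratum 2 (Site B): n₁ = 149, n₀ = 70, n = 219; a·n₀/n = 11·70/219 = 3.5160; c·n₁/n = 10·149/219 = 6.8037
Stratum 3 (Site C): n₁ = 158, n₀ = 164, n = 322; a·n₀/n = 10·164/322 = 5.0932; c·n₁/n = 53·158/322 = 26.0062
RR_MH = (6.6316 + 3.5160 + 5.0932) / (13.6842 + 6.8037 + 26.0062) = 15.2407 / 46.4941 = 0.32780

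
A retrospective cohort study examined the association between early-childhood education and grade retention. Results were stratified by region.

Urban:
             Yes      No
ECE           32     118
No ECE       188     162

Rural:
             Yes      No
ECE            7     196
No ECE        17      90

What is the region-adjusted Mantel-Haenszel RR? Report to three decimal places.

0.367

RR_MH = Σ(aᵢ·n₀ᵢ/nᵢ) / Σ(cᵢ·n₁ᵢ/nᵢ), with n₁ᵢ = aᵢ+bᵢ (exposed), n₀ᵢ = cᵢ+dᵢ (unexposed), nᵢ = n₁ᵢ+n₀ᵢ.
Stratum 1 (Urban): n₁ = 150, n₀ = 350, n = 500; a·n₀/n = 32·350/500 = 22.4000; c·n₁/n = 188·150/500 = 56.4000
Stratum 2 (Rural): n₁ = 203, n₀ = 107, n = 310; a·n₀/n = 7·107/310 = 2.4161; c·n₁/n = 17·203/310 = 11.1323
RR_MH = (22.4000 + 2.4161) / (56.4000 + 11.1323) = 24.8161 / 67.5323 = 0.36747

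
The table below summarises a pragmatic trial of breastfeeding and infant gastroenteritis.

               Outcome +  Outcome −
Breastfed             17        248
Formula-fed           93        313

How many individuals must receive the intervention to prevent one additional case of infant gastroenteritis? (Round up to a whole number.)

Risk in treated group = 17/265 = 0.06415; risk in control = 93/406 = 0.22906.
Absolute risk reduction = 0.22906 − 0.06415 = 0.16491
NNT = 1 / ARR = 1 / 0.16491 = 6.064 → round up → 7

7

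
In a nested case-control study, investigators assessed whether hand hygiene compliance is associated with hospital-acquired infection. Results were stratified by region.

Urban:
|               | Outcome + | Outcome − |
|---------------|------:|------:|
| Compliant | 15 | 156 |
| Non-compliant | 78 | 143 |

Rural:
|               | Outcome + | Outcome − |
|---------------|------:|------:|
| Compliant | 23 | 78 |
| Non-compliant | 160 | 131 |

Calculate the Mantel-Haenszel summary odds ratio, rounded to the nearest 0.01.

0.21

OR_MH = Σ(aᵢdᵢ/nᵢ) / Σ(bᵢcᵢ/nᵢ), where nᵢ is the stratum total.
Stratum 1 (Urban): n = 392; a·d/n = 15·143/392 = 5.4719; b·c/n = 156·78/392 = 31.0408
Stratum 2 (Rural): n = 392; a·d/n = 23·131/392 = 7.6862; b·c/n = 78·160/392 = 31.8367
OR_MH = (5.4719 + 7.6862) / (31.0408 + 31.8367) = 13.1582 / 62.8776 = 0.20927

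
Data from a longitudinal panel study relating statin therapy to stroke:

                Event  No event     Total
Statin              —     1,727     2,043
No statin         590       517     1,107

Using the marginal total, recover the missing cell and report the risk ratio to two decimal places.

The missing cell is in the exposed row: 2043 − 1727 = 316.
So a = 316, b = 1727, c = 590, d = 517.
RR = [a/(a+b)] / [c/(c+d)] = (316/2043) / (590/1107) = 0.15467/0.53297 = 0.29021

0.29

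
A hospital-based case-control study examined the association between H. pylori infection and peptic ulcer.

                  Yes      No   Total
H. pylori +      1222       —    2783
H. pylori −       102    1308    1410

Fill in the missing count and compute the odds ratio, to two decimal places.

10.04

The missing cell is in the exposed row: 2783 − 1222 = 1561.
So a = 1222, b = 1561, c = 102, d = 1308.
OR = (a·d)/(b·c) = (1222 × 1308) / (1561 × 102) = 1598376 / 159222 = 10.03866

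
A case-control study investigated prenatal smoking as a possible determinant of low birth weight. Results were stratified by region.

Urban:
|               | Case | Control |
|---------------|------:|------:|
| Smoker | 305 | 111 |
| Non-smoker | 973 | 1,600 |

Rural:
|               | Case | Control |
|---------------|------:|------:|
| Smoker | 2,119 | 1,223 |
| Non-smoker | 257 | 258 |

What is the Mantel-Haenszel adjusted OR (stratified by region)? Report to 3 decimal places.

OR_MH = Σ(aᵢdᵢ/nᵢ) / Σ(bᵢcᵢ/nᵢ), where nᵢ is the stratum total.
Stratum 1 (Urban): n = 2989; a·d/n = 305·1600/2989 = 163.2653; b·c/n = 111·973/2989 = 36.1335
Stratum 2 (Rural): n = 3857; a·d/n = 2119·258/3857 = 141.7428; b·c/n = 1223·257/3857 = 81.4911
OR_MH = (163.2653 + 141.7428) / (36.1335 + 81.4911) = 305.0081 / 117.6245 = 2.59307

2.593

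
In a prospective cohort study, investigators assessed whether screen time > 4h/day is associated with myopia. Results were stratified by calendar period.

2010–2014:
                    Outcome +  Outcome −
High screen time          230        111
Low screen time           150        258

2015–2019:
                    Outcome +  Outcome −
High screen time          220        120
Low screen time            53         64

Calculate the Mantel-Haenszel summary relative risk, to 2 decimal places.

1.69

RR_MH = Σ(aᵢ·n₀ᵢ/nᵢ) / Σ(cᵢ·n₁ᵢ/nᵢ), with n₁ᵢ = aᵢ+bᵢ (exposed), n₀ᵢ = cᵢ+dᵢ (unexposed), nᵢ = n₁ᵢ+n₀ᵢ.
Stratum 1 (2010–2014): n₁ = 341, n₀ = 408, n = 749; a·n₀/n = 230·408/749 = 125.2870; c·n₁/n = 150·341/749 = 68.2911
Stratum 2 (2015–2019): n₁ = 340, n₀ = 117, n = 457; a·n₀/n = 220·117/457 = 56.3239; c·n₁/n = 53·340/457 = 39.4311
RR_MH = (125.2870 + 56.3239) / (68.2911 + 39.4311) = 181.6109 / 107.7221 = 1.68592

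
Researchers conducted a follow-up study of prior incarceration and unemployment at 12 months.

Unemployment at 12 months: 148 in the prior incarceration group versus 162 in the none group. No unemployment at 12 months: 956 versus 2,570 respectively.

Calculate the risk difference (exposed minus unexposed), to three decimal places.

0.075

From the description: a = 148, b = 956, c = 162, d = 2570.
Risk in exposed = 148/1104 = 0.134058; risk in unexposed = 162/2732 = 0.059297.
Risk difference = 0.134058 − 0.059297 = 0.074761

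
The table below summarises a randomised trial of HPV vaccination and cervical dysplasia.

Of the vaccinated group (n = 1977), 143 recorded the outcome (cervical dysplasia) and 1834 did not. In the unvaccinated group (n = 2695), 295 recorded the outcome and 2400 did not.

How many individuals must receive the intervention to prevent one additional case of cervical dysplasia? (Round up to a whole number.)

27

Risk in treated group = 143/1977 = 0.07233; risk in control = 295/2695 = 0.10946.
Absolute risk reduction = 0.10946 − 0.07233 = 0.03713
NNT = 1 / ARR = 1 / 0.03713 = 26.932 → round up → 27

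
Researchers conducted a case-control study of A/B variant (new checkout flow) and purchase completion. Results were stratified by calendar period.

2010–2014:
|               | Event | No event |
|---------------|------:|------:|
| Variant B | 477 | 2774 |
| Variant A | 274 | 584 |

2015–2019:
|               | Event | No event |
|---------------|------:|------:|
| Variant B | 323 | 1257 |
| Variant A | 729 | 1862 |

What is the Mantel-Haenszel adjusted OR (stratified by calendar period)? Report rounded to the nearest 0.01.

OR_MH = Σ(aᵢdᵢ/nᵢ) / Σ(bᵢcᵢ/nᵢ), where nᵢ is the stratum total.
Stratum 1 (2010–2014): n = 4109; a·d/n = 477·584/4109 = 67.7946; b·c/n = 2774·274/4109 = 184.9783
Stratum 2 (2015–2019): n = 4171; a·d/n = 323·1862/4171 = 144.1923; b·c/n = 1257·729/4171 = 219.6962
OR_MH = (67.7946 + 144.1923) / (184.9783 + 219.6962) = 211.9869 / 404.6746 = 0.52385

0.52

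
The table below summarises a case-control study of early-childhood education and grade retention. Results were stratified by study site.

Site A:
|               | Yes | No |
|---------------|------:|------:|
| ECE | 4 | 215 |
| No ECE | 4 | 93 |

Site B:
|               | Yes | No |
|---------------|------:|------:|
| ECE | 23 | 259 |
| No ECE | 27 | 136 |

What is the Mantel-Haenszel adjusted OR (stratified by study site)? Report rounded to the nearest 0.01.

OR_MH = Σ(aᵢdᵢ/nᵢ) / Σ(bᵢcᵢ/nᵢ), where nᵢ is the stratum total.
Stratum 1 (Site A): n = 316; a·d/n = 4·93/316 = 1.1772; b·c/n = 215·4/316 = 2.7215
Stratum 2 (Site B): n = 445; a·d/n = 23·136/445 = 7.0292; b·c/n = 259·27/445 = 15.7146
OR_MH = (1.1772 + 7.0292) / (2.7215 + 15.7146) = 8.2064 / 18.4361 = 0.44513

0.45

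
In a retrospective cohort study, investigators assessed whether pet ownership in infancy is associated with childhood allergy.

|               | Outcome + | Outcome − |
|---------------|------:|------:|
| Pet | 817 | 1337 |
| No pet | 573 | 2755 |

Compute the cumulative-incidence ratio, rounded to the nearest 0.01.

2.20

Cells: a = 817, b = 1337, c = 573, d = 2755.
Risk in exposed = 817/2154 = 0.37929; risk in unexposed = 573/3328 = 0.17218.
RR = 0.37929 / 0.17218 = 2.20295
The risk among the exposed is 2.20 times that among the unexposed.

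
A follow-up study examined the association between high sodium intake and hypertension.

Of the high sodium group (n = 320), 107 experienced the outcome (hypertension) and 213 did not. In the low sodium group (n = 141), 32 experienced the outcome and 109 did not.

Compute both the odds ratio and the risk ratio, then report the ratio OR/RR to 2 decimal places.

From the description: a = 107, b = 213, c = 32, d = 109.
OR = (107·109)/(213·32) = 11663/6816 = 1.71112
Risk in exposed = 107/320 = 0.33437; risk in unexposed = 32/141 = 0.22695; RR = 1.47334
OR/RR = 1.71112 / 1.47334 = 1.16139
The outcome is not rare, so the OR lies further from 1 than the RR.

1.16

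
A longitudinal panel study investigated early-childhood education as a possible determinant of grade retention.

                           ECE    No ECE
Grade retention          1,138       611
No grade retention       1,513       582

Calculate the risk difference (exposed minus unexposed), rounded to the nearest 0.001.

Reading the table with exposure as columns: a = 1138 (ECE, case), b = 1513 (ECE, non-case), c = 611 (No ECE, case), d = 582.
Risk in exposed = 1138/2651 = 0.429272; risk in unexposed = 611/1193 = 0.512154.
Risk difference = 0.429272 − 0.512154 = -0.082882

-0.083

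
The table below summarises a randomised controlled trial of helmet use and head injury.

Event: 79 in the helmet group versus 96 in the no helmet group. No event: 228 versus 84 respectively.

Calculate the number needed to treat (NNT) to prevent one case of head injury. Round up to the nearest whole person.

4

Risk in treated group = 79/307 = 0.25733; risk in control = 96/180 = 0.53333.
Absolute risk reduction = 0.53333 − 0.25733 = 0.27600
NNT = 1 / ARR = 1 / 0.27600 = 3.623 → round up → 4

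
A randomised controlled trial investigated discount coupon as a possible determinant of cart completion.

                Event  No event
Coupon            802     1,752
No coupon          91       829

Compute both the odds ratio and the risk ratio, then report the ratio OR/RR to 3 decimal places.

Cells: a = 802, b = 1752, c = 91, d = 829.
OR = (802·829)/(1752·91) = 664858/159432 = 4.17017
Risk in exposed = 802/2554 = 0.31402; risk in unexposed = 91/920 = 0.09891; RR = 3.17468
OR/RR = 4.17017 / 3.17468 = 1.31357
The outcome is not rare, so the OR lies further from 1 than the RR.

1.314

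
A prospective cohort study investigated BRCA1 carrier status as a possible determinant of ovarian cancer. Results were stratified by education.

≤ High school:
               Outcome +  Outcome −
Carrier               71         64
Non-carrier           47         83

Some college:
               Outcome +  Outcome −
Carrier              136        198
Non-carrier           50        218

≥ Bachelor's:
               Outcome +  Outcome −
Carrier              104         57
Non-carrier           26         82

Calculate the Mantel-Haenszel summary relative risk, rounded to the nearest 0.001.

2.039

RR_MH = Σ(aᵢ·n₀ᵢ/nᵢ) / Σ(cᵢ·n₁ᵢ/nᵢ), with n₁ᵢ = aᵢ+bᵢ (exposed), n₀ᵢ = cᵢ+dᵢ (unexposed), nᵢ = n₁ᵢ+n₀ᵢ.
Stratum 1 (≤ High school): n₁ = 135, n₀ = 130, n = 265; a·n₀/n = 71·130/265 = 34.8302; c·n₁/n = 47·135/265 = 23.9434
Stratum 2 (Some college): n₁ = 334, n₀ = 268, n = 602; a·n₀/n = 136·268/602 = 60.5449; c·n₁/n = 50·334/602 = 27.7409
Stratum 3 (≥ Bachelor's): n₁ = 161, n₀ = 108, n = 269; a·n₀/n = 104·108/269 = 41.7546; c·n₁/n = 26·161/269 = 15.5613
RR_MH = (34.8302 + 60.5449 + 41.7546) / (23.9434 + 27.7409 + 15.5613) = 137.1297 / 67.2456 = 2.03924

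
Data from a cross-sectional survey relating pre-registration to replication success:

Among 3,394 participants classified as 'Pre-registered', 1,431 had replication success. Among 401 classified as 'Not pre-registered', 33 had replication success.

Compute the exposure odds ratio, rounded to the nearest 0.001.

8.129

From the description: a = 1431, b = 1963, c = 33, d = 368.
OR = (a·d)/(b·c) = (1431 × 368) / (1963 × 33) = 526608 / 64779 = 8.12930
The odds of replication success are about 8.13 times as high in the pre-registered group.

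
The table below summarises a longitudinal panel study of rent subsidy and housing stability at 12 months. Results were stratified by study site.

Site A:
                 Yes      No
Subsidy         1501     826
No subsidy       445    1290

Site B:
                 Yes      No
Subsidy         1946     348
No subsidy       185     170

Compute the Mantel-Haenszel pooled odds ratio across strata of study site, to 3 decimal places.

5.240

OR_MH = Σ(aᵢdᵢ/nᵢ) / Σ(bᵢcᵢ/nᵢ), where nᵢ is the stratum total.
Stratum 1 (Site A): n = 4062; a·d/n = 1501·1290/4062 = 476.6839; b·c/n = 826·445/4062 = 90.4899
Stratum 2 (Site B): n = 2649; a·d/n = 1946·170/2649 = 124.8849; b·c/n = 348·185/2649 = 24.3035
OR_MH = (476.6839 + 124.8849) / (90.4899 + 24.3035) = 601.5688 / 114.7934 = 5.24045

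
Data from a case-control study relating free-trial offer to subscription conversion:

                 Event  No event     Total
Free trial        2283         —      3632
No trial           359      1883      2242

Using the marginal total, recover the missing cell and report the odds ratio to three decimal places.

The missing cell is in the exposed row: 3632 − 2283 = 1349.
So a = 2283, b = 1349, c = 359, d = 1883.
OR = (a·d)/(b·c) = (2283 × 1883) / (1349 × 359) = 4298889 / 484291 = 8.87667

8.877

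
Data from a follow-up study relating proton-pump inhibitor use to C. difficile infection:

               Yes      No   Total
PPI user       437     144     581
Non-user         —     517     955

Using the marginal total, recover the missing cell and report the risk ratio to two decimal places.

The missing cell is in the unexposed row: 955 − 517 = 438.
So a = 437, b = 144, c = 438, d = 517.
RR = [a/(a+b)] / [c/(c+d)] = (437/581) / (438/955) = 0.75215/0.45864 = 1.63996

1.64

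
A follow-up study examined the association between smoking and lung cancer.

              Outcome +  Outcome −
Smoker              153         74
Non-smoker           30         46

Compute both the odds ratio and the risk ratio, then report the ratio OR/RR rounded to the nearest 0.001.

1.857

Cells: a = 153, b = 74, c = 30, d = 46.
OR = (153·46)/(74·30) = 7038/2220 = 3.17027
Risk in exposed = 153/227 = 0.67401; risk in unexposed = 30/76 = 0.39474; RR = 1.70749
OR/RR = 3.17027 / 1.70749 = 1.85669
The outcome is not rare, so the OR lies further from 1 than the RR.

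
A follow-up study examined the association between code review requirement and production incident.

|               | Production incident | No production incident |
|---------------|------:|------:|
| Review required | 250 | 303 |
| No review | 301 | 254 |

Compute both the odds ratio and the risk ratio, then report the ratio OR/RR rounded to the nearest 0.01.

Cells: a = 250, b = 303, c = 301, d = 254.
OR = (250·254)/(303·301) = 63500/91203 = 0.69625
Risk in exposed = 250/553 = 0.45208; risk in unexposed = 301/555 = 0.54234; RR = 0.83357
OR/RR = 0.69625 / 0.83357 = 0.83526
The outcome is not rare, so the OR lies further from 1 than the RR.

0.84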